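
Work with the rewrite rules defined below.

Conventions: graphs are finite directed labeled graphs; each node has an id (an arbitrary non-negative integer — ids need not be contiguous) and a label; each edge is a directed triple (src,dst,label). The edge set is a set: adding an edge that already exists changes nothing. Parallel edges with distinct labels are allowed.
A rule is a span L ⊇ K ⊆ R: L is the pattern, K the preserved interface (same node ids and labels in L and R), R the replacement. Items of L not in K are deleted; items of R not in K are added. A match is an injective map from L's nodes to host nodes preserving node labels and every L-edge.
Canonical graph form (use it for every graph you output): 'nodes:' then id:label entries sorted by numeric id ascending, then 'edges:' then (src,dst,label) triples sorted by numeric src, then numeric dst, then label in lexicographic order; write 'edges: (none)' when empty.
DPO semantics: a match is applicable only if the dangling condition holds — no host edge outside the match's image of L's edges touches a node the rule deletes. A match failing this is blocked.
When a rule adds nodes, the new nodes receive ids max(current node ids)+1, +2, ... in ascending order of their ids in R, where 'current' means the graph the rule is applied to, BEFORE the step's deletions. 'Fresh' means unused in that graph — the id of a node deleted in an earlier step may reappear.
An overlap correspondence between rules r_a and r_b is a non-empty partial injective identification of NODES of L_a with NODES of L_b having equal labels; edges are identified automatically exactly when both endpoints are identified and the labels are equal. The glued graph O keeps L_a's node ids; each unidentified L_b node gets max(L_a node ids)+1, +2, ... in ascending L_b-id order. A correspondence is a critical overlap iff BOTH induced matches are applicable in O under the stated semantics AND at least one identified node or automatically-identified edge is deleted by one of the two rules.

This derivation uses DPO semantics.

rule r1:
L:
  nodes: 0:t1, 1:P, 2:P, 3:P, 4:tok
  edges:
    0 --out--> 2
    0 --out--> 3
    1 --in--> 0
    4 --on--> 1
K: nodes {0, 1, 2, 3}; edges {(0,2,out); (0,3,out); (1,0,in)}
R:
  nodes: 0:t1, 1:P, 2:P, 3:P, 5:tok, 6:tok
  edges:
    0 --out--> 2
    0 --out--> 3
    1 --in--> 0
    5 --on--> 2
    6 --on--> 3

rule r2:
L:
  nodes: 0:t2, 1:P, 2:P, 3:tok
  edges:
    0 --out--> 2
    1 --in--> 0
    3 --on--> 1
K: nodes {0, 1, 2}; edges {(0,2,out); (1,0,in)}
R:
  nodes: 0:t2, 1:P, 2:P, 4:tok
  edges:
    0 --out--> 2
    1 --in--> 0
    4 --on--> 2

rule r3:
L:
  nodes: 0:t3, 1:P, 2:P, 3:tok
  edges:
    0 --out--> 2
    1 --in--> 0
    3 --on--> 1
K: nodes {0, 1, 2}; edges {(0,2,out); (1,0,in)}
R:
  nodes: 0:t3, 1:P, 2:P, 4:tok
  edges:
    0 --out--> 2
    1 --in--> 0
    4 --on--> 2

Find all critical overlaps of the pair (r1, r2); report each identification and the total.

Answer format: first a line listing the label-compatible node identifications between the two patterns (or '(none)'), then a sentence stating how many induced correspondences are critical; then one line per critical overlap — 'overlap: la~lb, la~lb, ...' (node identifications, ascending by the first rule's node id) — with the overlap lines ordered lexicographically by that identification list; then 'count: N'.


label-compatible node identifications between L(r1) and L(r2): 1~1, 1~2, 2~1, 2~2, 3~1, 3~2, 4~3
3 of the induced correspondences are critical overlaps of r1 and r2.
overlap: 1~1, 2~2, 4~3
overlap: 1~1, 3~2, 4~3
overlap: 1~1, 4~3
count: 3


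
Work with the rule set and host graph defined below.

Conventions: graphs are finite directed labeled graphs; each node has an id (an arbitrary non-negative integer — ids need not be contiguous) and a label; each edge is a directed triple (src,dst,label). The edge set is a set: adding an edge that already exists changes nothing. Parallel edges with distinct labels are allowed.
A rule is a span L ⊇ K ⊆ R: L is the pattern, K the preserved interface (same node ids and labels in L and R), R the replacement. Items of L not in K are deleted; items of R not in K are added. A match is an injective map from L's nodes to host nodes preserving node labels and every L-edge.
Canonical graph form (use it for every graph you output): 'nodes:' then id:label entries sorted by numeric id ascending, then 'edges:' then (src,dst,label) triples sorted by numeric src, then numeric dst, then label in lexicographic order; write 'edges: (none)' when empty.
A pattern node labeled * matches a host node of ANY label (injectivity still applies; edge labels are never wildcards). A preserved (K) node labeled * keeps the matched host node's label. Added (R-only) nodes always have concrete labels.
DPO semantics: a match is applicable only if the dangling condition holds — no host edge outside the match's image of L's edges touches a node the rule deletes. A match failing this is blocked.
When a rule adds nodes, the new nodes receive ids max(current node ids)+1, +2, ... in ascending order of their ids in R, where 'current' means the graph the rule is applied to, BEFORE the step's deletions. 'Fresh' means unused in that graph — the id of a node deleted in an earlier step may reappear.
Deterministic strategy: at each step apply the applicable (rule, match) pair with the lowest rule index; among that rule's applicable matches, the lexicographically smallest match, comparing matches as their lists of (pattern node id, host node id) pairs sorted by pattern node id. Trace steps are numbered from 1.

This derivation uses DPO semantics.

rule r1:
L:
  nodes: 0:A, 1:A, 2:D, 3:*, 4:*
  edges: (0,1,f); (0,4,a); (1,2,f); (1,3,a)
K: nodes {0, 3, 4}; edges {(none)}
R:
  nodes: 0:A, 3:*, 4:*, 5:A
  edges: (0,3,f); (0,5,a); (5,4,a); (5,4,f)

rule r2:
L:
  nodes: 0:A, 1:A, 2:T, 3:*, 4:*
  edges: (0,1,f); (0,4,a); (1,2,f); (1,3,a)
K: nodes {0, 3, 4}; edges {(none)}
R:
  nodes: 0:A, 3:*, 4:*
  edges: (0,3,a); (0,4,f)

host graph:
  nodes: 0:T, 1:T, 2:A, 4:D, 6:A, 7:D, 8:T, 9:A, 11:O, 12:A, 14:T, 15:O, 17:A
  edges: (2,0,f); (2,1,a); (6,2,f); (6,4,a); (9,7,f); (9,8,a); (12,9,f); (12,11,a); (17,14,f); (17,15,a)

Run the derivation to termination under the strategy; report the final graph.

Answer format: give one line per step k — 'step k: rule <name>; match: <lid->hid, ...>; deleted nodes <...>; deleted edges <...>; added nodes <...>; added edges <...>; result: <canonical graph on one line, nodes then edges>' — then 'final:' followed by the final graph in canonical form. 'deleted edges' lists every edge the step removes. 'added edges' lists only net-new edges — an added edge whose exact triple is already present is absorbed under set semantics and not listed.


step 1: rule r1; match: 0->12, 1->9, 2->7, 3->8, 4->11; deleted nodes 7, 9; deleted edges (9,7,f); (9,8,a); (12,9,f); (12,11,a); added nodes 18; added edges (12,8,f); (12,18,a); (18,11,a); (18,11,f); result: nodes: 0:T, 1:T, 2:A, 4:D, 6:A, 8:T, 11:O, 12:A, 14:T, 15:O, 17:A, 18:A edges: (2,0,f); (2,1,a); (6,2,f); (6,4,a); (12,8,f); (12,18,a); (17,14,f); (17,15,a); (18,11,a); (18,11,f)
step 2: rule r2; match: 0->6, 1->2, 2->0, 3->1, 4->4; deleted nodes 0, 2; deleted edges (2,0,f); (2,1,a); (6,2,f); (6,4,a); added nodes (none); added edges (6,1,a); (6,4,f); result: nodes: 1:T, 4:D, 6:A, 8:T, 11:O, 12:A, 14:T, 15:O, 17:A, 18:A edges: (6,1,a); (6,4,f); (12,8,f); (12,18,a); (17,14,f); (17,15,a); (18,11,a); (18,11,f)
final:
nodes: 1:T, 4:D, 6:A, 8:T, 11:O, 12:A, 14:T, 15:O, 17:A, 18:A
edges: (6,1,a); (6,4,f); (12,8,f); (12,18,a); (17,14,f); (17,15,a); (18,11,a); (18,11,f)


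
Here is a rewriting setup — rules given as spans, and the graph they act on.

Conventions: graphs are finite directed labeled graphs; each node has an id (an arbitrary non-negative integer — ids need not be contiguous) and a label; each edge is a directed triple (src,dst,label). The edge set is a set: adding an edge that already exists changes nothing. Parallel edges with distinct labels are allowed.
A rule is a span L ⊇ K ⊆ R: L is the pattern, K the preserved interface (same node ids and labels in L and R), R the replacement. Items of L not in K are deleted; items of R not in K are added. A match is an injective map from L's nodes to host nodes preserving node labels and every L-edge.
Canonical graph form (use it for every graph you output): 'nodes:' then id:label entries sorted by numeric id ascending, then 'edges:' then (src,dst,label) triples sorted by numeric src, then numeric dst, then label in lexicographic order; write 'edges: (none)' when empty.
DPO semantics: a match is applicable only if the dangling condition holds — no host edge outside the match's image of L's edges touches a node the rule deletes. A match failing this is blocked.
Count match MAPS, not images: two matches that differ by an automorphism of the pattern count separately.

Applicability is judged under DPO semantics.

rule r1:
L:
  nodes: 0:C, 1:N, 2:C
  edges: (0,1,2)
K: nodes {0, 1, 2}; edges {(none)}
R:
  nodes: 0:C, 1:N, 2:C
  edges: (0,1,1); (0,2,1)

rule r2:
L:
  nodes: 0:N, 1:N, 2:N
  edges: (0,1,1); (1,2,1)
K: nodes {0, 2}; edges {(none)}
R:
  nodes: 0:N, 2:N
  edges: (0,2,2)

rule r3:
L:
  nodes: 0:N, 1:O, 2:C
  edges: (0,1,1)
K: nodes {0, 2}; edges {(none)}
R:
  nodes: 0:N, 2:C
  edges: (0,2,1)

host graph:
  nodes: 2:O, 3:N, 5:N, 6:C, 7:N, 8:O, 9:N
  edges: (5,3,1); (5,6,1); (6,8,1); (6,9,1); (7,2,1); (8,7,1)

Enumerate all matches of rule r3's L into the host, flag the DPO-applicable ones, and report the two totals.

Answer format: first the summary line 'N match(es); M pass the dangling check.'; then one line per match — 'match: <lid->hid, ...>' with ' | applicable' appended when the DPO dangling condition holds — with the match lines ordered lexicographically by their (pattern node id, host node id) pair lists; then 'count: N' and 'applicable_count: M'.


1 match(es); 1 pass the dangling check.
match: 0->7, 1->2, 2->6 | applicable
count: 1
applicable_count: 1


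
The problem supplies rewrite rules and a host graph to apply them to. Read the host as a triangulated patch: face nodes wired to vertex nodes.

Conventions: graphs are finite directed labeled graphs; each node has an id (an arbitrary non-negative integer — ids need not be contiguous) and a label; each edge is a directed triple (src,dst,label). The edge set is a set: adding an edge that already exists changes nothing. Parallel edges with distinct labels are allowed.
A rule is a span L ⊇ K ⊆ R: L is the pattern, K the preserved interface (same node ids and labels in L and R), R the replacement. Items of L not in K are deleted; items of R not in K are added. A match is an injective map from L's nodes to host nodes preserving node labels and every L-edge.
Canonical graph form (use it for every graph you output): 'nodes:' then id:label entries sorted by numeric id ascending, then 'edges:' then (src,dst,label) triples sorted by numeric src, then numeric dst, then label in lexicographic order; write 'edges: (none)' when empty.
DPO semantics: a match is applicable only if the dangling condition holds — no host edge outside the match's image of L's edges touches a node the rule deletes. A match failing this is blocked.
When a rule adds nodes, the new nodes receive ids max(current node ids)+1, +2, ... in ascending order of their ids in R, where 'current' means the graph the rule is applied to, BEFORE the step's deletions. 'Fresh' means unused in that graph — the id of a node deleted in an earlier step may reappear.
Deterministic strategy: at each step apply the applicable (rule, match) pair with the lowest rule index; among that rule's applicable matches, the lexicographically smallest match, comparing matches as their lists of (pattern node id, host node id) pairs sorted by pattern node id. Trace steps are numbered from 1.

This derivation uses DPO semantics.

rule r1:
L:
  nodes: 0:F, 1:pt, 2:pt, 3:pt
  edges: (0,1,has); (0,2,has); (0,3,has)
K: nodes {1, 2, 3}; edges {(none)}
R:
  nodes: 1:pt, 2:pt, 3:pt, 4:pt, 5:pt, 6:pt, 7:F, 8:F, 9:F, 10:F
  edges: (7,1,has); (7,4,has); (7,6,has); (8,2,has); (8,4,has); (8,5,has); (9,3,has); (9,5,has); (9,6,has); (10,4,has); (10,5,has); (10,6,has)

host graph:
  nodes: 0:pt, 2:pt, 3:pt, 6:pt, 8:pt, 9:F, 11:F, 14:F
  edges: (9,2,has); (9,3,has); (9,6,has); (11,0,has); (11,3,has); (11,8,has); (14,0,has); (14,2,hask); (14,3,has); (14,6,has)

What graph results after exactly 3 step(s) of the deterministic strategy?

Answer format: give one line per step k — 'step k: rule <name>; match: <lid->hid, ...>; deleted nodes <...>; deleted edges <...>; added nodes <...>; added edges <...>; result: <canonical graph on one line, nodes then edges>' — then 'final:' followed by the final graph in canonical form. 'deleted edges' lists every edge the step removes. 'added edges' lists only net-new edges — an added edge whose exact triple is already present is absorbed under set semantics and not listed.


step 1: rule r1; match: 0->9, 1->2, 2->3, 3->6; deleted nodes 9; deleted edges (9,2,has); (9,3,has); (9,6,has); added nodes 15, 16, 17, 18, 19, 20, 21; added edges (18,2,has); (18,15,has); (18,17,has); (19,3,has); (19,15,has); (19,16,has); (20,6,has); (20,16,has); (20,17,has); (21,15,has); (21,16,has); (21,17,has); result: nodes: 0:pt, 2:pt, 3:pt, 6:pt, 8:pt, 11:F, 14:F, 15:pt, 16:pt, 17:pt, 18:F, 19:F, 20:F, 21:F edges: (11,0,has); (11,3,has); (11,8,has); (14,0,has); (14,2,hask); (14,3,has); (14,6,has); (18,2,has); (18,15,has); (18,17,has); (19,3,has); (19,15,has); (19,16,has); (20,6,has); (20,16,has); (20,17,has); (21,15,has); (21,16,has); (21,17,has)
step 2: rule r1; match: 0->11, 1->0, 2->3, 3->8; deleted nodes 11; deleted edges (11,0,has); (11,3,has); (11,8,has); added nodes 22, 23, 24, 25, 26, 27, 28; added edges (25,0,has); (25,22,has); (25,24,has); (26,3,has); (26,22,has); (26,23,has); (27,8,has); (27,23,has); (27,24,has); (28,22,has); (28,23,has); (28,24,has); result: nodes: 0:pt, 2:pt, 3:pt, 6:pt, 8:pt, 14:F, 15:pt, 16:pt, 17:pt, 18:F, 19:F, 20:F, 21:F, 22:pt, 23:pt, 24:pt, 25:F, 26:F, 27:F, 28:F edges: (14,0,has); (14,2,hask); (14,3,has); (14,6,has); (18,2,has); (18,15,has); (18,17,has); (19,3,has); (19,15,has); (19,16,has); (20,6,has); (20,16,has); (20,17,has); (21,15,has); (21,16,has); (21,17,has); (25,0,has); (25,22,has); (25,24,has); (26,3,has); (26,22,has); (26,23,has); (27,8,has); (27,23,has); (27,24,has); (28,22,has); (28,23,has); (28,24,has)
step 3: rule r1; match: 0->18, 1->2, 2->15, 3->17; deleted nodes 18; deleted edges (18,2,has); (18,15,has); (18,17,has); added nodes 29, 30, 31, 32, 33, 34, 35; added edges (32,2,has); (32,29,has); (32,31,has); (33,15,has); (33,29,has); (33,30,has); (34,17,has); (34,30,has); (34,31,has); (35,29,has); (35,30,has); (35,31,has); result: nodes: 0:pt, 2:pt, 3:pt, 6:pt, 8:pt, 14:F, 15:pt, 16:pt, 17:pt, 19:F, 20:F, 21:F, 22:pt, 23:pt, 24:pt, 25:F, 26:F, 27:F, 28:F, 29:pt, 30:pt, 31:pt, 32:F, 33:F, 34:F, 35:F edges: (14,0,has); (14,2,hask); (14,3,has); (14,6,has); (19,3,has); (19,15,has); (19,16,has); (20,6,has); (20,16,has); (20,17,has); (21,15,has); (21,16,has); (21,17,has); (25,0,has); (25,22,has); (25,24,has); (26,3,has); (26,22,has); (26,23,has); (27,8,has); (27,23,has); (27,24,has); (28,22,has); (28,23,has); (28,24,has); (32,2,has); (32,29,has); (32,31,has); (33,15,has); (33,29,has); (33,30,has); (34,17,has); (34,30,has); (34,31,has); (35,29,has); (35,30,has); (35,31,has)
final:
nodes: 0:pt, 2:pt, 3:pt, 6:pt, 8:pt, 14:F, 15:pt, 16:pt, 17:pt, 19:F, 20:F, 21:F, 22:pt, 23:pt, 24:pt, 25:F, 26:F, 27:F, 28:F, 29:pt, 30:pt, 31:pt, 32:F, 33:F, 34:F, 35:F
edges: (14,0,has); (14,2,hask); (14,3,has); (14,6,has); (19,3,has); (19,15,has); (19,16,has); (20,6,has); (20,16,has); (20,17,has); (21,15,has); (21,16,has); (21,17,has); (25,0,has); (25,22,has); (25,24,has); (26,3,has); (26,22,has); (26,23,has); (27,8,has); (27,23,has); (27,24,has); (28,22,has); (28,23,has); (28,24,has); (32,2,has); (32,29,has); (32,31,has); (33,15,has); (33,29,has); (33,30,has); (34,17,has); (34,30,has); (34,31,has); (35,29,has); (35,30,has); (35,31,has)


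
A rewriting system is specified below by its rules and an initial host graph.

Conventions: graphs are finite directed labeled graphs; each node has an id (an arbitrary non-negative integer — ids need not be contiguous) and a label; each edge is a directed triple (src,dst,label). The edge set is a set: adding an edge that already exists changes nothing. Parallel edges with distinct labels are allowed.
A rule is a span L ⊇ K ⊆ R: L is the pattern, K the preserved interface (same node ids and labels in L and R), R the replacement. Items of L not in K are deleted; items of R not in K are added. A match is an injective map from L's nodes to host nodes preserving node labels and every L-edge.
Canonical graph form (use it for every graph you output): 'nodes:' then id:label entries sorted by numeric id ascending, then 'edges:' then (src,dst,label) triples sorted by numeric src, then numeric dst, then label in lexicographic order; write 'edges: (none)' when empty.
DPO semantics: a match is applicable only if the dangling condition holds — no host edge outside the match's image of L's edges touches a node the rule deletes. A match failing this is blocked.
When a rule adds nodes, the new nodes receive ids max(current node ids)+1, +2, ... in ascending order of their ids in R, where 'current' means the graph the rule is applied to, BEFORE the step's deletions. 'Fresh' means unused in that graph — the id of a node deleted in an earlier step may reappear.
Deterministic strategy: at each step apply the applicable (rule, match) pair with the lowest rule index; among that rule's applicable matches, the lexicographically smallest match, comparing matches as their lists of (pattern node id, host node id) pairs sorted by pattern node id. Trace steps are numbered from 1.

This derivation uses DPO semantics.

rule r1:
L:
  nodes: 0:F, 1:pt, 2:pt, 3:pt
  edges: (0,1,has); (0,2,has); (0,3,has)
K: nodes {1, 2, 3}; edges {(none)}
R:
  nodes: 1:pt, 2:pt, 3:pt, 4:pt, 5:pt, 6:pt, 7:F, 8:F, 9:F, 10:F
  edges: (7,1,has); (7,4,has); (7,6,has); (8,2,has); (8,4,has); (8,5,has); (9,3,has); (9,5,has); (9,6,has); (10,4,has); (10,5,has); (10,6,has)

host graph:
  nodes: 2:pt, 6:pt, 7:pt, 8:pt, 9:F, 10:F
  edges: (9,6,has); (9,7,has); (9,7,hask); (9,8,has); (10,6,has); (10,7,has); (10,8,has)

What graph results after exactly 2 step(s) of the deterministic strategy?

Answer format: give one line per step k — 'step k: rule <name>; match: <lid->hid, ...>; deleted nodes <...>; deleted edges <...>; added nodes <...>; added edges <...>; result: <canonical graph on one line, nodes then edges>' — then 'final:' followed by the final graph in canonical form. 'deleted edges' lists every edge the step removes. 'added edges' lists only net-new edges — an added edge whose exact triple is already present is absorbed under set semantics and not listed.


step 1: rule r1; match: 0->10, 1->6, 2->7, 3->8; deleted nodes 10; deleted edges (10,6,has); (10,7,has); (10,8,has); added nodes 11, 12, 13, 14, 15, 16, 17; added edges (14,6,has); (14,11,has); (14,13,has); (15,7,has); (15,11,has); (15,12,has); (16,8,has); (16,12,has); (16,13,has); (17,11,has); (17,12,has); (17,13,has); result: nodes: 2:pt, 6:pt, 7:pt, 8:pt, 9:F, 11:pt, 12:pt, 13:pt, 14:F, 15:F, 16:F, 17:F edges: (9,6,has); (9,7,has); (9,7,hask); (9,8,has); (14,6,has); (14,11,has); (14,13,has); (15,7,has); (15,11,has); (15,12,has); (16,8,has); (16,12,has); (16,13,has); (17,11,has); (17,12,has); (17,13,has)
step 2: rule r1; match: 0->14, 1->6, 2->11, 3->13; deleted nodes 14; deleted edges (14,6,has); (14,11,has); (14,13,has); added nodes 18, 19, 20, 21, 22, 23, 24; added edges (21,6,has); (21,18,has); (21,20,has); (22,11,has); (22,18,has); (22,19,has); (23,13,has); (23,19,has); (23,20,has); (24,18,has); (24,19,has); (24,20,has); result: nodes: 2:pt, 6:pt, 7:pt, 8:pt, 9:F, 11:pt, 12:pt, 13:pt, 15:F, 16:F, 17:F, 18:pt, 19:pt, 20:pt, 21:F, 22:F, 23:F, 24:F edges: (9,6,has); (9,7,has); (9,7,hask); (9,8,has); (15,7,has); (15,11,has); (15,12,has); (16,8,has); (16,12,has); (16,13,has); (17,11,has); (17,12,has); (17,13,has); (21,6,has); (21,18,has); (21,20,has); (22,11,has); (22,18,has); (22,19,has); (23,13,has); (23,19,has); (23,20,has); (24,18,has); (24,19,has); (24,20,has)
final:
nodes: 2:pt, 6:pt, 7:pt, 8:pt, 9:F, 11:pt, 12:pt, 13:pt, 15:F, 16:F, 17:F, 18:pt, 19:pt, 20:pt, 21:F, 22:F, 23:F, 24:F
edges: (9,6,has); (9,7,has); (9,7,hask); (9,8,has); (15,7,has); (15,11,has); (15,12,has); (16,8,has); (16,12,has); (16,13,has); (17,11,has); (17,12,has); (17,13,has); (21,6,has); (21,18,has); (21,20,has); (22,11,has); (22,18,has); (22,19,has); (23,13,has); (23,19,has); (23,20,has); (24,18,has); (24,19,has); (24,20,has)


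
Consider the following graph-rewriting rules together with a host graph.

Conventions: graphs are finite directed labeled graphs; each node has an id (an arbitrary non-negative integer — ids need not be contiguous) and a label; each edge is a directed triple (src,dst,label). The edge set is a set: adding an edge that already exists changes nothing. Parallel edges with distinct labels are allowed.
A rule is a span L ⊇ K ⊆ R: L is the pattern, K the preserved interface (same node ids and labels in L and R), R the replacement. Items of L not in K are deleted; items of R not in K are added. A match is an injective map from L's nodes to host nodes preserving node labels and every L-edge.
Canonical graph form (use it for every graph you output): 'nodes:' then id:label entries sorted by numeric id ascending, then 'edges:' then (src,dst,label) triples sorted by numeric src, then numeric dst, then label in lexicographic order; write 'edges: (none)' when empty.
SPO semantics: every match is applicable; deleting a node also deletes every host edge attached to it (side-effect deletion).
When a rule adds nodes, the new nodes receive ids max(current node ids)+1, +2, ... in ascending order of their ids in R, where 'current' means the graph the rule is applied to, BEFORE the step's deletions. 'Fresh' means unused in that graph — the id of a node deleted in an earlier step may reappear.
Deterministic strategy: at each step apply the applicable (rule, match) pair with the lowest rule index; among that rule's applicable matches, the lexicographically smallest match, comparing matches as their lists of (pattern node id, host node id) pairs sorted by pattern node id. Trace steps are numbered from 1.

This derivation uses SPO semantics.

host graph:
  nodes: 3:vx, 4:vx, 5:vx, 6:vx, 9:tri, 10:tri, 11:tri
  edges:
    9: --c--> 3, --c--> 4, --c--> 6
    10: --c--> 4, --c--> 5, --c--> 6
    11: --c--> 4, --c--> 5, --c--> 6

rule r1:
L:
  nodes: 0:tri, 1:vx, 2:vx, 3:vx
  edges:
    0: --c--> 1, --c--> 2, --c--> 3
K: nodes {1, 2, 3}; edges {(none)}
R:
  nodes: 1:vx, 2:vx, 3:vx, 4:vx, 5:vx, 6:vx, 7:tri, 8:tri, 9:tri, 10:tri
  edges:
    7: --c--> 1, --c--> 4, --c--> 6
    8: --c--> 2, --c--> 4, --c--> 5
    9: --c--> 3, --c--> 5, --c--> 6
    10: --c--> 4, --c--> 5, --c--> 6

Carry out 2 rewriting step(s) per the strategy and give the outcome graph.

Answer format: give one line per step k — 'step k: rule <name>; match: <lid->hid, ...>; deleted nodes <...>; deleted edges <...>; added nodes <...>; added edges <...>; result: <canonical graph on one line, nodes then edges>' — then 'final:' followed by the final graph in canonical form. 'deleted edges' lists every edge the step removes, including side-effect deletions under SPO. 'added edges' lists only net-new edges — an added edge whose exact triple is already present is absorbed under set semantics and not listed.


step 1: rule r1; match: 0->9, 1->3, 2->4, 3->6; deleted nodes 9; deleted edges (9,3,c); (9,4,c); (9,6,c); added nodes 12, 13, 14, 15, 16, 17, 18; added edges (15,3,c); (15,12,c); (15,14,c); (16,4,c); (16,12,c); (16,13,c); (17,6,c); (17,13,c); (17,14,c); (18,12,c); (18,13,c); (18,14,c); result: nodes: 3:vx, 4:vx, 5:vx, 6:vx, 10:tri, 11:tri, 12:vx, 13:vx, 14:vx, 15:tri, 16:tri, 17:tri, 18:tri edges: (10,4,c); (10,5,c); (10,6,c); (11,4,c); (11,5,c); (11,6,c); (15,3,c); (15,12,c); (15,14,c); (16,4,c); (16,12,c); (16,13,c); (17,6,c); (17,13,c); (17,14,c); (18,12,c); (18,13,c); (18,14,c)
step 2: rule r1; match: 0->10, 1->4, 2->5, 3->6; deleted nodes 10; deleted edges (10,4,c); (10,5,c); (10,6,c); added nodes 19, 20, 21, 22, 23, 24, 25; added edges (22,4,c); (22,19,c); (22,21,c); (23,5,c); (23,19,c); (23,20,c); (24,6,c); (24,20,c); (24,21,c); (25,19,c); (25,20,c); (25,21,c); result: nodes: 3:vx, 4:vx, 5:vx, 6:vx, 11:tri, 12:vx, 13:vx, 14:vx, 15:tri, 16:tri, 17:tri, 18:tri, 19:vx, 20:vx, 21:vx, 22:tri, 23:tri, 24:tri, 25:tri edges: (11,4,c); (11,5,c); (11,6,c); (15,3,c); (15,12,c); (15,14,c); (16,4,c); (16,12,c); (16,13,c); (17,6,c); (17,13,c); (17,14,c); (18,12,c); (18,13,c); (18,14,c); (22,4,c); (22,19,c); (22,21,c); (23,5,c); (23,19,c); (23,20,c); (24,6,c); (24,20,c); (24,21,c); (25,19,c); (25,20,c); (25,21,c)
final:
nodes: 3:vx, 4:vx, 5:vx, 6:vx, 11:tri, 12:vx, 13:vx, 14:vx, 15:tri, 16:tri, 17:tri, 18:tri, 19:vx, 20:vx, 21:vx, 22:tri, 23:tri, 24:tri, 25:tri
edges: (11,4,c); (11,5,c); (11,6,c); (15,3,c); (15,12,c); (15,14,c); (16,4,c); (16,12,c); (16,13,c); (17,6,c); (17,13,c); (17,14,c); (18,12,c); (18,13,c); (18,14,c); (22,4,c); (22,19,c); (22,21,c); (23,5,c); (23,19,c); (23,20,c); (24,6,c); (24,20,c); (24,21,c); (25,19,c); (25,20,c); (25,21,c)


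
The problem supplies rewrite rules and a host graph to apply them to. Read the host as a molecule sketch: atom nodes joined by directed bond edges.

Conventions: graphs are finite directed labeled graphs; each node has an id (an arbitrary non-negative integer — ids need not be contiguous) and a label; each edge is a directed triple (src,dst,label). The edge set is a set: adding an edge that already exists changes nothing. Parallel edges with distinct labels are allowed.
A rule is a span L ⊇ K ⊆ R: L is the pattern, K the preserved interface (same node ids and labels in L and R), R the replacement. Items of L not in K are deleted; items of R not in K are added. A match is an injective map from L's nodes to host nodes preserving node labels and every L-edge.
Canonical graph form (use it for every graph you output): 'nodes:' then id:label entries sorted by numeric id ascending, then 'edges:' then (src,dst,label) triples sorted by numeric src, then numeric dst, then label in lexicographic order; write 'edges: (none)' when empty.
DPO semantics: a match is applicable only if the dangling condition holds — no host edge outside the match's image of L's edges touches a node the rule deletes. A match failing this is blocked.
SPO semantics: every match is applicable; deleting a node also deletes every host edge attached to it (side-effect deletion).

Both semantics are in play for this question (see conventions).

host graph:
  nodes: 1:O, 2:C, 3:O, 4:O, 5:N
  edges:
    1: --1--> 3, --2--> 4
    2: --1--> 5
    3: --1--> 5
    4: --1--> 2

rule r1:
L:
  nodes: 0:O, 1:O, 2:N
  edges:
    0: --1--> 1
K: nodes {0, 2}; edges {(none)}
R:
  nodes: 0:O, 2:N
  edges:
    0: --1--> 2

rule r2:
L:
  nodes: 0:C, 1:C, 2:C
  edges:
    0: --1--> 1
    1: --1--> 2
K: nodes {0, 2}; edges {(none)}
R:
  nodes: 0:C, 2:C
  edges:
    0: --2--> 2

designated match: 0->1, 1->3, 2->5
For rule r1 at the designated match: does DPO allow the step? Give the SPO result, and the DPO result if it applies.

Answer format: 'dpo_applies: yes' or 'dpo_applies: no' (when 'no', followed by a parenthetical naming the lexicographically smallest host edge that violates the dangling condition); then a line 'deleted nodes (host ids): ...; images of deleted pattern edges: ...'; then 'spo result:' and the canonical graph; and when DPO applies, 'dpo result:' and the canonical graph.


dpo_applies: no
(the rule deletes node 3, which keeps host edge (3,5,1) outside the match image — the dangling condition fails, DPO blocks; SPO proceeds and side-deletes such edges)
deleted nodes (host ids): 3; images of deleted pattern edges: (1,3,1)
spo result:
nodes: 1:O, 2:C, 4:O, 5:N
edges: (1,4,2); (1,5,1); (2,5,1); (4,2,1)


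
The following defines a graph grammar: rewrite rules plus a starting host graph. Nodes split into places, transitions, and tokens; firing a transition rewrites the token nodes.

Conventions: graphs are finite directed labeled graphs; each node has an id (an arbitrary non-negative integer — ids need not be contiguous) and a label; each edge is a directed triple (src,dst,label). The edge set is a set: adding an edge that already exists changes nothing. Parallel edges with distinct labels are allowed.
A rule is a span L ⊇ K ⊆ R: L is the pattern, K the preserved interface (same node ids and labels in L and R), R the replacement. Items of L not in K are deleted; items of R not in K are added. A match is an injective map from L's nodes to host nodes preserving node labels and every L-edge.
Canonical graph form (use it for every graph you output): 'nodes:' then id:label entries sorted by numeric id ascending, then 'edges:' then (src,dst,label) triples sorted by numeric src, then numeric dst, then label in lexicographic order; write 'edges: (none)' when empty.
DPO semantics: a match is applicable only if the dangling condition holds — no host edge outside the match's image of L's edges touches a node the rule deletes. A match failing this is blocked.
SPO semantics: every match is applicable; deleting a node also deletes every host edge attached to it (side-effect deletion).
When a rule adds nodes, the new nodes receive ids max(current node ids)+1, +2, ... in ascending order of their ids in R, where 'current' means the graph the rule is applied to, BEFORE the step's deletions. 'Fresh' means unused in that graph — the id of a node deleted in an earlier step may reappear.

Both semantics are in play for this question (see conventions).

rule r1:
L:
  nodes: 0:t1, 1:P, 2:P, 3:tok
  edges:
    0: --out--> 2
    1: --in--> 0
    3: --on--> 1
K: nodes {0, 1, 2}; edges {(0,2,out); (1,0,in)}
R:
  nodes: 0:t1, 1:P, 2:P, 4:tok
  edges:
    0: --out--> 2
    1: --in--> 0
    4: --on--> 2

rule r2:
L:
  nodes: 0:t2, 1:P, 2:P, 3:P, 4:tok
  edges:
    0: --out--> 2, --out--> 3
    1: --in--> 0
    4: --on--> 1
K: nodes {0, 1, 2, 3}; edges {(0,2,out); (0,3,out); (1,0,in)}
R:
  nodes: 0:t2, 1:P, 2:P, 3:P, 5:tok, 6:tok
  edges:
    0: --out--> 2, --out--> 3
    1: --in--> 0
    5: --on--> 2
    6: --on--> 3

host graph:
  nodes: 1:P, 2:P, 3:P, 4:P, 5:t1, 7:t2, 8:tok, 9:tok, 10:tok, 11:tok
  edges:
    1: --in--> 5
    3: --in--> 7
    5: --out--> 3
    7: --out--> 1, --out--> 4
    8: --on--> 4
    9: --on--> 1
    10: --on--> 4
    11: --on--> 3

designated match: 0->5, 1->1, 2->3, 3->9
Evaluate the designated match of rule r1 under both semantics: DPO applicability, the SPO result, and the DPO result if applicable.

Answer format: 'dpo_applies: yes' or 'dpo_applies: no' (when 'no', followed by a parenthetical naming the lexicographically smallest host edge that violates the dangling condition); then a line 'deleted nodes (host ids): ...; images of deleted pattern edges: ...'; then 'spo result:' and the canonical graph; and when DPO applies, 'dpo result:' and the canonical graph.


dpo_applies: yes
deleted nodes (host ids): 9; images of deleted pattern edges: (9,1,on)
spo result:
nodes: 1:P, 2:P, 3:P, 4:P, 5:t1, 7:t2, 8:tok, 10:tok, 11:tok, 12:tok
edges: (1,5,in); (3,7,in); (5,3,out); (7,1,out); (7,4,out); (8,4,on); (10,4,on); (11,3,on); (12,3,on)
dpo result:
nodes: 1:P, 2:P, 3:P, 4:P, 5:t1, 7:t2, 8:tok, 10:tok, 11:tok, 12:tok
edges: (1,5,in); (3,7,in); (5,3,out); (7,1,out); (7,4,out); (8,4,on); (10,4,on); (11,3,on); (12,3,on)


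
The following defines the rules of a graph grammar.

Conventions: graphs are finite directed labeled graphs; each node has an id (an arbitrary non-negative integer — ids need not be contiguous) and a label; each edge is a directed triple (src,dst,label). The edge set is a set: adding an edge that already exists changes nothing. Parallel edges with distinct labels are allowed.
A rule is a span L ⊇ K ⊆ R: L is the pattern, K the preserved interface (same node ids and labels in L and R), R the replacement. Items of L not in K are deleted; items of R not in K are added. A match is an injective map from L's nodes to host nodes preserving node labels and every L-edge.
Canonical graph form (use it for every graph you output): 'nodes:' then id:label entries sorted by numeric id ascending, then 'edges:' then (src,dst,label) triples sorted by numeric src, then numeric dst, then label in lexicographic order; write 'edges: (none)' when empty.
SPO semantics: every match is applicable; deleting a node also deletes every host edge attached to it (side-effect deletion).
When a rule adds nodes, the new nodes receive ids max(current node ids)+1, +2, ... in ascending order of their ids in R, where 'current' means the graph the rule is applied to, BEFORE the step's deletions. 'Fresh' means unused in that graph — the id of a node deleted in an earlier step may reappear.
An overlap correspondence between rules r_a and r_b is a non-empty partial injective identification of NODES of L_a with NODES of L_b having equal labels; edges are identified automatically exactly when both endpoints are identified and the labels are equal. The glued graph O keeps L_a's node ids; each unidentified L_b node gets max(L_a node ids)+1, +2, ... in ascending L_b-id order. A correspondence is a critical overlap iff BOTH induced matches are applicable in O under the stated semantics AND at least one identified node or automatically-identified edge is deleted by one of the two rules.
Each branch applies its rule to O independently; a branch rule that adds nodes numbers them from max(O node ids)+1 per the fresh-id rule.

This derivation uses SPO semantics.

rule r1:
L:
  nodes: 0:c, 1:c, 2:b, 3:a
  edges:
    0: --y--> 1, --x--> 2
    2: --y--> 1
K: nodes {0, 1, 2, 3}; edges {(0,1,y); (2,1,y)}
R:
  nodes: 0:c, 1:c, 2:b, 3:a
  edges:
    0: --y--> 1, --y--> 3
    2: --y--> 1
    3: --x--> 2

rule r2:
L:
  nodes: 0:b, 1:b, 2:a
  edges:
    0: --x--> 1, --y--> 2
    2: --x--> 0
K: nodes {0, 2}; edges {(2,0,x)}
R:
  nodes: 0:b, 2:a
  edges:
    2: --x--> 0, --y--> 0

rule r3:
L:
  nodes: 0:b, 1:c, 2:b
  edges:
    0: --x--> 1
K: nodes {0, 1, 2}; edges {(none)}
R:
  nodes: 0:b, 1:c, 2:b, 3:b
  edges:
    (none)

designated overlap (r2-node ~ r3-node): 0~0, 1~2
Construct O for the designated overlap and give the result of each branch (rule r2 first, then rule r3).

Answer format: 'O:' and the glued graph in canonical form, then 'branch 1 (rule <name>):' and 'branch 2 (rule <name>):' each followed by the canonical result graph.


O:
nodes: 0:b, 1:b, 2:a, 3:c
edges: (0,1,x); (0,2,y); (0,3,x); (2,0,x)
branch 1 (rule r2):
nodes: 0:b, 2:a, 3:c
edges: (0,3,x); (2,0,x); (2,0,y)
branch 2 (rule r3):
nodes: 0:b, 1:b, 2:a, 3:c, 4:b
edges: (0,1,x); (0,2,y); (2,0,x)


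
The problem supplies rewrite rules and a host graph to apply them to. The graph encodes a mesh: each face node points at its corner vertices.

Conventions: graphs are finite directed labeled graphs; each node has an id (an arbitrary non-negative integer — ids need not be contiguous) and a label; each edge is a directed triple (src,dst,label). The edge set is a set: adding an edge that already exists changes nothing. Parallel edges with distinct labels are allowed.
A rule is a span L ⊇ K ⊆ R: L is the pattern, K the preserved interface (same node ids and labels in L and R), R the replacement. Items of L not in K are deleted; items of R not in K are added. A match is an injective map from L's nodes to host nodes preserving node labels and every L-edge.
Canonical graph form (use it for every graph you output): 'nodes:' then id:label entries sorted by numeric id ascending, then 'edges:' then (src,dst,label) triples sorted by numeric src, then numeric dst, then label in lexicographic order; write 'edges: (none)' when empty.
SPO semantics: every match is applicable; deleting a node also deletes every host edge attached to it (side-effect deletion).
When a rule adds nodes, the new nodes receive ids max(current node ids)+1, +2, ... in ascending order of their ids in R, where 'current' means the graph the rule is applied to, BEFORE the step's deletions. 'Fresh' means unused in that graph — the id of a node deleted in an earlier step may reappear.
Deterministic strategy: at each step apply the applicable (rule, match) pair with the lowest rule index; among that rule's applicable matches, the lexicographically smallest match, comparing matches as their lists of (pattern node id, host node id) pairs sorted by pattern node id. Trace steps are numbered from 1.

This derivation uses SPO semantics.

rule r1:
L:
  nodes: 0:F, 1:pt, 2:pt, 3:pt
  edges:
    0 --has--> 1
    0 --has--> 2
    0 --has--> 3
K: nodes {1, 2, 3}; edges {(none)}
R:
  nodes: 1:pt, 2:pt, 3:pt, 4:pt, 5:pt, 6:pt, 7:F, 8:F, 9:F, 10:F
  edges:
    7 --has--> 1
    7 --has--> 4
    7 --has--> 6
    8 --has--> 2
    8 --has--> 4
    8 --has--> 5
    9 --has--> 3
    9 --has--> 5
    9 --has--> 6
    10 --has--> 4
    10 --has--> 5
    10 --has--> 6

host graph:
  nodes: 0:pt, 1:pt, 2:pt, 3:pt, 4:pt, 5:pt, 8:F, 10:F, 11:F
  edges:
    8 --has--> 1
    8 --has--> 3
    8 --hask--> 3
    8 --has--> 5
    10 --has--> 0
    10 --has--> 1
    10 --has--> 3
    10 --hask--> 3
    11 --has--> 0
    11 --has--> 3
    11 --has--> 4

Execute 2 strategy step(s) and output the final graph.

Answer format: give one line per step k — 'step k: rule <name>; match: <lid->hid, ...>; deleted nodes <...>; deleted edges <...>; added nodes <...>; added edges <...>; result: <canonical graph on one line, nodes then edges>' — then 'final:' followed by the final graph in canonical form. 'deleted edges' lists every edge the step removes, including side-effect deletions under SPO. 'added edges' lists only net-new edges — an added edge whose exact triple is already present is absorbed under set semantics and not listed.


step 1: rule r1; match: 0->8, 1->1, 2->3, 3->5; deleted nodes 8; deleted edges (8,1,has); (8,3,has); (8,3,hask); (8,5,has); added nodes 12, 13, 14, 15, 16, 17, 18; added edges (15,1,has); (15,12,has); (15,14,has); (16,3,has); (16,12,has); (16,13,has); (17,5,has); (17,13,has); (17,14,has); (18,12,has); (18,13,has); (18,14,has); result: nodes: 0:pt, 1:pt, 2:pt, 3:pt, 4:pt, 5:pt, 10:F, 11:F, 12:pt, 13:pt, 14:pt, 15:F, 16:F, 17:F, 18:F edges: (10,0,has); (10,1,has); (10,3,has); (10,3,hask); (11,0,has); (11,3,has); (11,4,has); (15,1,has); (15,12,has); (15,14,has); (16,3,has); (16,12,has); (16,13,has); (17,5,has); (17,13,has); (17,14,has); (18,12,has); (18,13,has); (18,14,has)
step 2: rule r1; match: 0->10, 1->0, 2->1, 3->3; deleted nodes 10; deleted edges (10,0,has); (10,1,has); (10,3,has); (10,3,hask); added nodes 19, 20, 21, 22, 23, 24, 25; added edges (22,0,has); (22,19,has); (22,21,has); (23,1,has); (23,19,has); (23,20,has); (24,3,has); (24,20,has); (24,21,has); (25,19,has); (25,20,has); (25,21,has); result: nodes: 0:pt, 1:pt, 2:pt, 3:pt, 4:pt, 5:pt, 11:F, 12:pt, 13:pt, 14:pt, 15:F, 16:F, 17:F, 18:F, 19:pt, 20:pt, 21:pt, 22:F, 23:F, 24:F, 25:F edges: (11,0,has); (11,3,has); (11,4,has); (15,1,has); (15,12,has); (15,14,has); (16,3,has); (16,12,has); (16,13,has); (17,5,has); (17,13,has); (17,14,has); (18,12,has); (18,13,has); (18,14,has); (22,0,has); (22,19,has); (22,21,has); (23,1,has); (23,19,has); (23,20,has); (24,3,has); (24,20,has); (24,21,has); (25,19,has); (25,20,has); (25,21,has)
final:
nodes: 0:pt, 1:pt, 2:pt, 3:pt, 4:pt, 5:pt, 11:F, 12:pt, 13:pt, 14:pt, 15:F, 16:F, 17:F, 18:F, 19:pt, 20:pt, 21:pt, 22:F, 23:F, 24:F, 25:F
edges: (11,0,has); (11,3,has); (11,4,has); (15,1,has); (15,12,has); (15,14,has); (16,3,has); (16,12,has); (16,13,has); (17,5,has); (17,13,has); (17,14,has); (18,12,has); (18,13,has); (18,14,has); (22,0,has); (22,19,has); (22,21,has); (23,1,has); (23,19,has); (23,20,has); (24,3,has); (24,20,has); (24,21,has); (25,19,has); (25,20,has); (25,21,has)


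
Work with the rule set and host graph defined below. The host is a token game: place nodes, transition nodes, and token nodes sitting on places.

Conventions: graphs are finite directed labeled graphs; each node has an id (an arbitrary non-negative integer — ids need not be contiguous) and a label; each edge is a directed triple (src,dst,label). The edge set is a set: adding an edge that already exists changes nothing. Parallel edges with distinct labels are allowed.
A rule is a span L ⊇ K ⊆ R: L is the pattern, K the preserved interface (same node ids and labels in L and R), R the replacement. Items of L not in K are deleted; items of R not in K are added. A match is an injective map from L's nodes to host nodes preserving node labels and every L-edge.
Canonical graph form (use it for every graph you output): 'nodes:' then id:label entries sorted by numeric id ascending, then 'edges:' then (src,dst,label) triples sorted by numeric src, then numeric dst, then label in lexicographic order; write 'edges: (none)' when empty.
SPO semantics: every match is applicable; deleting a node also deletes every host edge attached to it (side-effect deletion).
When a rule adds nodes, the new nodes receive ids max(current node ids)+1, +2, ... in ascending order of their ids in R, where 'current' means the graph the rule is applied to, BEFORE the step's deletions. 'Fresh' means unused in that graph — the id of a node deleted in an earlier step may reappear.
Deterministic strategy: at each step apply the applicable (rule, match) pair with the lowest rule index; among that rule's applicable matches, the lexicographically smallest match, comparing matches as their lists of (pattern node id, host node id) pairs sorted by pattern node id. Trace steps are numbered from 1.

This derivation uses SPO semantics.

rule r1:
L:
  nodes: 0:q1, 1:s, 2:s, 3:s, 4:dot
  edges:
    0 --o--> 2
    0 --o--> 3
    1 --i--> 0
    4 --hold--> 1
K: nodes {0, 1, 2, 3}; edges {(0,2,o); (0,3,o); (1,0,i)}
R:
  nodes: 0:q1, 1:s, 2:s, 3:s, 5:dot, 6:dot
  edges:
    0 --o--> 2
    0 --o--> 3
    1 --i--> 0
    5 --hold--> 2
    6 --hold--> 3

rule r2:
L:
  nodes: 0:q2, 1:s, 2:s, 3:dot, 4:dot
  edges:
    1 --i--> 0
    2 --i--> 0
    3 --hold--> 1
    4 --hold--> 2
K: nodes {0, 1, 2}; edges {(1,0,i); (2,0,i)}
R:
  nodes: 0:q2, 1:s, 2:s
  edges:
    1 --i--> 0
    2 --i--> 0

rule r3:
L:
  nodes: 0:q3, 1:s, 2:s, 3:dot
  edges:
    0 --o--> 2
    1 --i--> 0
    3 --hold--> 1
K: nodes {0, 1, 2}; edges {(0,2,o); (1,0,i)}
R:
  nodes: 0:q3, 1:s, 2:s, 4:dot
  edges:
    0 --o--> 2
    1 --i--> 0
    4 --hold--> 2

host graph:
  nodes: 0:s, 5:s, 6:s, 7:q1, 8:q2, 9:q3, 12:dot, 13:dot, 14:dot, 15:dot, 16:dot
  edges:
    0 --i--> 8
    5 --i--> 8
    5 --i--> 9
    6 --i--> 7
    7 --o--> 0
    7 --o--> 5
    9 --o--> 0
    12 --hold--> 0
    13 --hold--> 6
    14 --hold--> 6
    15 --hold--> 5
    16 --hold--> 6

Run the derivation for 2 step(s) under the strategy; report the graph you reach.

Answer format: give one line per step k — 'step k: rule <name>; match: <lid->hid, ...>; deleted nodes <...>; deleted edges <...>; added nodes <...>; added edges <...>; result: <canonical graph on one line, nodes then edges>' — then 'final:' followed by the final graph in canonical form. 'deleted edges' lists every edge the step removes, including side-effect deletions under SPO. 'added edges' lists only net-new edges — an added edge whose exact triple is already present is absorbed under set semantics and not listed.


step 1: rule r1; match: 0->7, 1->6, 2->0, 3->5, 4->13; deleted nodes 13; deleted edges (13,6,hold); added nodes 17, 18; added edges (17,0,hold); (18,5,hold); result: nodes: 0:s, 5:s, 6:s, 7:q1, 8:q2, 9:q3, 12:dot, 14:dot, 15:dot, 16:dot, 17:dot, 18:dot edges: (0,8,i); (5,8,i); (5,9,i); (6,7,i); (7,0,o); (7,5,o); (9,0,o); (12,0,hold); (14,6,hold); (15,5,hold); (16,6,hold); (17,0,hold); (18,5,hold)
step 2: rule r1; match: 0->7, 1->6, 2->0, 3->5, 4->14; deleted nodes 14; deleted edges (14,6,hold); added nodes 19, 20; added edges (19,0,hold); (20,5,hold); result: nodes: 0:s, 5:s, 6:s, 7:q1, 8:q2, 9:q3, 12:dot, 15:dot, 16:dot, 17:dot, 18:dot, 19:dot, 20:dot edges: (0,8,i); (5,8,i); (5,9,i); (6,7,i); (7,0,o); (7,5,o); (9,0,o); (12,0,hold); (15,5,hold); (16,6,hold); (17,0,hold); (18,5,hold); (19,0,hold); (20,5,hold)
final:
nodes: 0:s, 5:s, 6:s, 7:q1, 8:q2, 9:q3, 12:dot, 15:dot, 16:dot, 17:dot, 18:dot, 19:dot, 20:dot
edges: (0,8,i); (5,8,i); (5,9,i); (6,7,i); (7,0,o); (7,5,o); (9,0,o); (12,0,hold); (15,5,hold); (16,6,hold); (17,0,hold); (18,5,hold); (19,0,hold); (20,5,hold)
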